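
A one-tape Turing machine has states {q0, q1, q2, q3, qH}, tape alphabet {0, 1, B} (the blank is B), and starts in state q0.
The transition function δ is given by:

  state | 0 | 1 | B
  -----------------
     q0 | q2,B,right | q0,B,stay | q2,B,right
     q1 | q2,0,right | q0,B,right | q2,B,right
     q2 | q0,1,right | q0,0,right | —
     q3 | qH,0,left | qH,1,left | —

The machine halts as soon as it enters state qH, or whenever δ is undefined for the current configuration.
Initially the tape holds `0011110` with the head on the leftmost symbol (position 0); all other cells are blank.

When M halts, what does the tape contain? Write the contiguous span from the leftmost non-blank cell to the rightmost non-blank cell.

1B0B0

q0 | [0]011110B   read 0 → write B, move right, go to q2
q2 | B[0]11110B   read 0 → write 1, move right, go to q0
q0 | B1[1]1110B   read 1 → write B, move stay, go to q0
q0 | B1[B]1110B   read B → write B, move right, go to q2
q2 | B1B[1]110B   read 1 → write 0, move right, go to q0
q0 | B1B0[1]10B   read 1 → write B, move stay, go to q0
q0 | B1B0[B]10B   read B → write B, move right, go to q2
q2 | B1B0B[1]0B   read 1 → write 0, move right, go to q0
q0 | B1B0B0[0]B   read 0 → write B, move right, go to q2
q2 | B1B0B0B[B]
The non-blank tape span at halt is 1B0B0.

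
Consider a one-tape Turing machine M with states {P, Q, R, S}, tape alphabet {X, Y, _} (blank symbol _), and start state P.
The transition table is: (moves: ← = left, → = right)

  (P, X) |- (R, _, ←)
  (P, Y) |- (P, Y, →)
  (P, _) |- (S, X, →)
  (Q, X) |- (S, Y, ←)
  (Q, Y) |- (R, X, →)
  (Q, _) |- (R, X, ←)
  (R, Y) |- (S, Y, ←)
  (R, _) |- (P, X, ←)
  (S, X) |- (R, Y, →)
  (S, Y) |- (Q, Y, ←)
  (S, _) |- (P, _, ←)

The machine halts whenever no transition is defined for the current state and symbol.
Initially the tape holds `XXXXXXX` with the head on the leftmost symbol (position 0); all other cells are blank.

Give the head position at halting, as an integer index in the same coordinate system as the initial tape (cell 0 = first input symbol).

-3

P | _____[X]XXXXXX   read X → write _, move ←, go to R
R | ____[_]_XXXXXX   read _ → write X, move ←, go to P
P | ___[_]X_XXXXXX   read _ → write X, move →, go to S
S | ___X[X]_XXXXXX   read X → write Y, move →, go to R
R | ___XY[_]XXXXXX   read _ → write X, move ←, go to P
P | ___X[Y]XXXXXXX   read Y → write Y, move →, go to P
P | ___XY[X]XXXXXX   read X → write _, move ←, go to R
R | ___X[Y]_XXXXXX   read Y → write Y, move ←, go to S
S | ___[X]Y_XXXXXX   read X → write Y, move →, go to R
R | ___Y[Y]_XXXXXX   read Y → write Y, move ←, go to S
S | ___[Y]Y_XXXXXX   read Y → write Y, move ←, go to Q
Q | __[_]YY_XXXXXX   read _ → write X, move ←, go to R
R | _[_]XYY_XXXXXX   read _ → write X, move ←, go to P
P | [_]XXYY_XXXXXX   read _ → write X, move →, go to S
S | X[X]XYY_XXXXXX   read X → write Y, move →, go to R
R | XY[X]YY_XXXXXX
At halt the head is at cell -3.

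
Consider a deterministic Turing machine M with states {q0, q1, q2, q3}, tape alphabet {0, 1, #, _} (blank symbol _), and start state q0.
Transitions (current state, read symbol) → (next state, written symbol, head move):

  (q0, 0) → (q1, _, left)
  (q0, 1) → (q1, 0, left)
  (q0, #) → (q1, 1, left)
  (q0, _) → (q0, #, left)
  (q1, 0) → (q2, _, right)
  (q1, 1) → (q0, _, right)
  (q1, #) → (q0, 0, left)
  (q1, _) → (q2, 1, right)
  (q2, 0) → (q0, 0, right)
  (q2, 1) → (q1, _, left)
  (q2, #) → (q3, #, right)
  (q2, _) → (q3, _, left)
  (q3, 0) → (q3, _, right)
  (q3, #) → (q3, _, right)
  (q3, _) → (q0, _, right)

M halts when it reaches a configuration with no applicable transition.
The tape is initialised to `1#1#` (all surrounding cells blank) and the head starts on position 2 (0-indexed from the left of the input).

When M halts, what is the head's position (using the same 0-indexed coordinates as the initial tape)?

state=q0 head=2 tape=__1#[1]#   (q0,1)→(q1,0,left)
state=q1 head=1 tape=__1[#]0#   (q1,#)→(q0,0,left)
state=q0 head=0 tape=__[1]00#   (q0,1)→(q1,0,left)
state=q1 head=-1 tape=_[_]000#   (q1,_)→(q2,1,right)
state=q2 head=0 tape=_1[0]00#   (q2,0)→(q0,0,right)
state=q0 head=1 tape=_10[0]0#   (q0,0)→(q1,_,left)
state=q1 head=0 tape=_1[0]_0#   (q1,0)→(q2,_,right)
state=q2 head=1 tape=_1_[_]0#   (q2,_)→(q3,_,left)
state=q3 head=0 tape=_1[_]_0#   (q3,_)→(q0,_,right)
state=q0 head=1 tape=_1_[_]0#   (q0,_)→(q0,#,left)
state=q0 head=0 tape=_1[_]#0#   (q0,_)→(q0,#,left)
state=q0 head=-1 tape=_[1]##0#   (q0,1)→(q1,0,left)
state=q1 head=-2 tape=[_]0##0#   (q1,_)→(q2,1,right)
state=q2 head=-1 tape=1[0]##0#   (q2,0)→(q0,0,right)
state=q0 head=0 tape=10[#]#0#   (q0,#)→(q1,1,left)
state=q1 head=-1 tape=1[0]1#0#   (q1,0)→(q2,_,right)
state=q2 head=0 tape=1_[1]#0#   (q2,1)→(q1,_,left)
state=q1 head=-1 tape=1[_]_#0#   (q1,_)→(q2,1,right)
state=q2 head=0 tape=11[_]#0#   (q2,_)→(q3,_,left)
state=q3 head=-1 tape=1[1]_#0#
At halt the head is at cell -1.

-1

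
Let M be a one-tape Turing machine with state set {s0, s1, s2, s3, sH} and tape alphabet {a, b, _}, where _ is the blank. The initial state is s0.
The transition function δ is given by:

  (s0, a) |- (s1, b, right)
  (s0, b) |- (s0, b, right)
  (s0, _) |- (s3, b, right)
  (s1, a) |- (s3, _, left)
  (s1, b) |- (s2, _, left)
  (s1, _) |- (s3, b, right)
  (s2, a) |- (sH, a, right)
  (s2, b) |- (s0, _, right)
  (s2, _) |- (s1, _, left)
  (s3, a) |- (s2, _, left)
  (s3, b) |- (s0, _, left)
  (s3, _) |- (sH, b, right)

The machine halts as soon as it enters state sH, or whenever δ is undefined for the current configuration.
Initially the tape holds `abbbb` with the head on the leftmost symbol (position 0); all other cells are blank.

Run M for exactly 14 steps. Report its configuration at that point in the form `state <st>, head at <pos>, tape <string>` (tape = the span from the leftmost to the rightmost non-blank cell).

state=s0 head=0 tape=[a]bbbb__   (s0,a)→(s1,b,right)
state=s1 head=1 tape=b[b]bbb__   (s1,b)→(s2,_,left)
state=s2 head=0 tape=[b]_bbb__   (s2,b)→(s0,_,right)
state=s0 head=1 tape=_[_]bbb__   (s0,_)→(s3,b,right)
state=s3 head=2 tape=_b[b]bb__   (s3,b)→(s0,_,left)
state=s0 head=1 tape=_[b]_bb__   (s0,b)→(s0,b,right)
state=s0 head=2 tape=_b[_]bb__   (s0,_)→(s3,b,right)
state=s3 head=3 tape=_bb[b]b__   (s3,b)→(s0,_,left)
state=s0 head=2 tape=_b[b]_b__   (s0,b)→(s0,b,right)
state=s0 head=3 tape=_bb[_]b__   (s0,_)→(s3,b,right)
state=s3 head=4 tape=_bbb[b]__   (s3,b)→(s0,_,left)
state=s0 head=3 tape=_bb[b]___   (s0,b)→(s0,b,right)
state=s0 head=4 tape=_bbb[_]__   (s0,_)→(s3,b,right)
state=s3 head=5 tape=_bbbb[_]_   (s3,_)→(sH,b,right)
state=sH head=6 tape=_bbbbb[_]
After 14 steps: state sH, head at 6, tape bbbbb.

state sH, head at 6, tape bbbbb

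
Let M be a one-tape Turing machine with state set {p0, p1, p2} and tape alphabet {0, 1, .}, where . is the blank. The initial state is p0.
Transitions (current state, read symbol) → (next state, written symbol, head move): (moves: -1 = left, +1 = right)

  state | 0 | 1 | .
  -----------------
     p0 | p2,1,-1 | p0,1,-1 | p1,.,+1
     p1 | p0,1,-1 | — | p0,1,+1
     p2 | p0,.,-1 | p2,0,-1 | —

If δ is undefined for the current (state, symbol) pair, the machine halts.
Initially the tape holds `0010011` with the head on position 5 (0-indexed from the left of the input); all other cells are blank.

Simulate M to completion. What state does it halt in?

p1

p0 | .00100[1]1   read 1 → write 1, move -1, go to p0
p0 | .0010[0]11   read 0 → write 1, move -1, go to p2
p2 | .001[0]111   read 0 → write ., move -1, go to p0
p0 | .00[1].111   read 1 → write 1, move -1, go to p0
p0 | .0[0]1.111   read 0 → write 1, move -1, go to p2
p2 | .[0]11.111   read 0 → write ., move -1, go to p0
p0 | [.].11.111   read . → write ., move +1, go to p1
p1 | .[.]11.111   read . → write 1, move +1, go to p0
p0 | .1[1]1.111   read 1 → write 1, move -1, go to p0
p0 | .[1]11.111   read 1 → write 1, move -1, go to p0
p0 | [.]111.111   read . → write ., move +1, go to p1
p1 | .[1]11.111
No transition is defined for (p1, 1); M halts in state p1.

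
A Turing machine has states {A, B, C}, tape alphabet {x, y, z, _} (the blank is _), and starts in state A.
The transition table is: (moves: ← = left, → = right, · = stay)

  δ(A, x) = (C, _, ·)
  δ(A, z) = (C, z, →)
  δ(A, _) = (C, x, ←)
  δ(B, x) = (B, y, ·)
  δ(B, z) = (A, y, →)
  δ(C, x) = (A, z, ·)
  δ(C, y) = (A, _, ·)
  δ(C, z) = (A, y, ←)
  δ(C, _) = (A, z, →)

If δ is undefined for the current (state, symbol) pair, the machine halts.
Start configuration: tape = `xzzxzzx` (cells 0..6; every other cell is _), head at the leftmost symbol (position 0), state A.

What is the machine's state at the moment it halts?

A | __[x]zzxzzx   read x → write _, move ·, go to C
C | __[_]zzxzzx   read _ → write z, move →, go to A
A | __z[z]zxzzx   read z → write z, move →, go to C
C | __zz[z]xzzx   read z → write y, move ←, go to A
A | __z[z]yxzzx   read z → write z, move →, go to C
C | __zz[y]xzzx   read y → write _, move ·, go to A
A | __zz[_]xzzx   read _ → write x, move ←, go to C
C | __z[z]xxzzx   read z → write y, move ←, go to A
A | __[z]yxxzzx   read z → write z, move →, go to C
C | __z[y]xxzzx   read y → write _, move ·, go to A
A | __z[_]xxzzx   read _ → write x, move ←, go to C
C | __[z]xxxzzx   read z → write y, move ←, go to A
A | _[_]yxxxzzx   read _ → write x, move ←, go to C
C | [_]xyxxxzzx   read _ → write z, move →, go to A
A | z[x]yxxxzzx   read x → write _, move ·, go to C
C | z[_]yxxxzzx   read _ → write z, move →, go to A
A | zz[y]xxxzzx
No transition is defined for (A, y); M halts in state A.

A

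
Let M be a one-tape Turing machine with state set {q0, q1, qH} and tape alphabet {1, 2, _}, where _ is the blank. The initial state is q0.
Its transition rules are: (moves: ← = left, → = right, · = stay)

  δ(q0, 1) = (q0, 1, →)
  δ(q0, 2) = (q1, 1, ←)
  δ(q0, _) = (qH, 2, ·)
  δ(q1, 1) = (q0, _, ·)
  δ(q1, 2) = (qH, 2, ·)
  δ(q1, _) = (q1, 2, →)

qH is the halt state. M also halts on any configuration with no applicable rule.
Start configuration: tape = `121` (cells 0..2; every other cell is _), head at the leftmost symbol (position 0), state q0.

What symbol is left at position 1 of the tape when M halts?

state=q0 head=0 tape=[1]21   (q0,1)→(q0,1,→)
state=q0 head=1 tape=1[2]1   (q0,2)→(q1,1,←)
state=q1 head=0 tape=[1]11   (q1,1)→(q0,_,·)
state=q0 head=0 tape=[_]11   (q0,_)→(qH,2,·)
state=qH head=0 tape=[2]11
Cell 1 holds 1 when M halts.

1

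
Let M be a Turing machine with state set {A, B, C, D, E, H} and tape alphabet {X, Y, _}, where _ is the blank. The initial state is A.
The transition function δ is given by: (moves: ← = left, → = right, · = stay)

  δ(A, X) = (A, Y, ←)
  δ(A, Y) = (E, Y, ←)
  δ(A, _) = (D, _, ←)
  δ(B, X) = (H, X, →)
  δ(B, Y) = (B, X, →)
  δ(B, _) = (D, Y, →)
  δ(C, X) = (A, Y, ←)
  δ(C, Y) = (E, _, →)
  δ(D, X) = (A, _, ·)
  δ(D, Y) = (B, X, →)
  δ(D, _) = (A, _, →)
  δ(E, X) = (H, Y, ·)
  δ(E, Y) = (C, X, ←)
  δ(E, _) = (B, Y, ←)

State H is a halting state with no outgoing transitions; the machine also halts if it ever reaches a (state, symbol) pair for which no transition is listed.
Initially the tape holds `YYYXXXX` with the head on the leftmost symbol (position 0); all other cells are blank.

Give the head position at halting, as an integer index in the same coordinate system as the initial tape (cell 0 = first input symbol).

state=A head=0 tape=__[Y]YYXXXX   (A,Y)→(E,Y,←)
state=E head=-1 tape=_[_]YYYXXXX   (E,_)→(B,Y,←)
state=B head=-2 tape=[_]YYYYXXXX   (B,_)→(D,Y,→)
state=D head=-1 tape=Y[Y]YYYXXXX   (D,Y)→(B,X,→)
state=B head=0 tape=YX[Y]YYXXXX   (B,Y)→(B,X,→)
state=B head=1 tape=YXX[Y]YXXXX   (B,Y)→(B,X,→)
state=B head=2 tape=YXXX[Y]XXXX   (B,Y)→(B,X,→)
state=B head=3 tape=YXXXX[X]XXX   (B,X)→(H,X,→)
state=H head=4 tape=YXXXXX[X]XX
At halt the head is at cell 4.

4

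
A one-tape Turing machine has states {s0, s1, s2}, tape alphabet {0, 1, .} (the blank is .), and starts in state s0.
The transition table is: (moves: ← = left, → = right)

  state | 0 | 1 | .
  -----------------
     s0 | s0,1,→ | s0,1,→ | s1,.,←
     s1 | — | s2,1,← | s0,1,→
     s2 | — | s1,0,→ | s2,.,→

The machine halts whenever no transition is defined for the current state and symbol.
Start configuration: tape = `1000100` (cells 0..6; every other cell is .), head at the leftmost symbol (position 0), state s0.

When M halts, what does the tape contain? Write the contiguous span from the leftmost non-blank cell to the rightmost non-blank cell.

1111101

s0 | [1]000100.   read 1 → write 1, move →, go to s0
s0 | 1[0]00100.   read 0 → write 1, move →, go to s0
s0 | 11[0]0100.   read 0 → write 1, move →, go to s0
s0 | 111[0]100.   read 0 → write 1, move →, go to s0
s0 | 1111[1]00.   read 1 → write 1, move →, go to s0
s0 | 11111[0]0.   read 0 → write 1, move →, go to s0
s0 | 111111[0].   read 0 → write 1, move →, go to s0
s0 | 1111111[.]   read . → write ., move ←, go to s1
s1 | 111111[1].   read 1 → write 1, move ←, go to s2
s2 | 11111[1]1.   read 1 → write 0, move →, go to s1
s1 | 111110[1].   read 1 → write 1, move ←, go to s2
s2 | 11111[0]1.
The non-blank tape span at halt is 1111101.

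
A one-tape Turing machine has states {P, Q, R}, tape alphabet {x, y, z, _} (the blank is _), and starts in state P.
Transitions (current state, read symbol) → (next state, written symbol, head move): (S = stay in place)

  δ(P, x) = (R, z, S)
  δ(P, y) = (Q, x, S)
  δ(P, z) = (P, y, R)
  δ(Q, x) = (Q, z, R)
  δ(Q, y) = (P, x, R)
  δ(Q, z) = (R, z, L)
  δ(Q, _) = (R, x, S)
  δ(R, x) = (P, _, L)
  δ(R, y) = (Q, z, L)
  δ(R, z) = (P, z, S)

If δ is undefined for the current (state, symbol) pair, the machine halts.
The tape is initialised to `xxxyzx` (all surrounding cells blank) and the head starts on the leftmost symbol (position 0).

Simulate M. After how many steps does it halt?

18

P | [x]xxyzx_   read x → write z, move S, go to R
R | [z]xxyzx_   read z → write z, move S, go to P
P | [z]xxyzx_   read z → write y, move R, go to P
P | y[x]xyzx_   read x → write z, move S, go to R
R | y[z]xyzx_   read z → write z, move S, go to P
P | y[z]xyzx_   read z → write y, move R, go to P
P | yy[x]yzx_   read x → write z, move S, go to R
R | yy[z]yzx_   read z → write z, move S, go to P
P | yy[z]yzx_   read z → write y, move R, go to P
P | yyy[y]zx_   read y → write x, move S, go to Q
Q | yyy[x]zx_   read x → write z, move R, go to Q
Q | yyyz[z]x_   read z → write z, move L, go to R
R | yyy[z]zx_   read z → write z, move S, go to P
P | yyy[z]zx_   read z → write y, move R, go to P
P | yyyy[z]x_   read z → write y, move R, go to P
P | yyyyy[x]_   read x → write z, move S, go to R
R | yyyyy[z]_   read z → write z, move S, go to P
P | yyyyy[z]_   read z → write y, move R, go to P
P | yyyyyy[_]
M halts after 18 transitions.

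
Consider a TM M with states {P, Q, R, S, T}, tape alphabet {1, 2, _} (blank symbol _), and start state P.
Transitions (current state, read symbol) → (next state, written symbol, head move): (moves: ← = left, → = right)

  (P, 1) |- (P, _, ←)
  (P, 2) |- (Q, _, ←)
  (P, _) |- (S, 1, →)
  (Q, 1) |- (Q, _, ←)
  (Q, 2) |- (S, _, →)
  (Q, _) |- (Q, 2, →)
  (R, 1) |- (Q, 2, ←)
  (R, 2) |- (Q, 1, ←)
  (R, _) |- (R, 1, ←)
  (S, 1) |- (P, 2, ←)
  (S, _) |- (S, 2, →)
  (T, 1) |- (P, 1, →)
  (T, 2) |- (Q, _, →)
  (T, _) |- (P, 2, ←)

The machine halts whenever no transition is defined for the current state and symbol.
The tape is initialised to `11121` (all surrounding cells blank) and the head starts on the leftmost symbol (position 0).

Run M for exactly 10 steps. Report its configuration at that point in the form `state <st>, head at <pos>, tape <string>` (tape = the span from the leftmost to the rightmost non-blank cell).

state=P head=0 tape=__[1]1121   (P,1)→(P,_,←)
state=P head=-1 tape=_[_]_1121   (P,_)→(S,1,→)
state=S head=0 tape=_1[_]1121   (S,_)→(S,2,→)
state=S head=1 tape=_12[1]121   (S,1)→(P,2,←)
state=P head=0 tape=_1[2]2121   (P,2)→(Q,_,←)
state=Q head=-1 tape=_[1]_2121   (Q,1)→(Q,_,←)
state=Q head=-2 tape=[_]__2121   (Q,_)→(Q,2,→)
state=Q head=-1 tape=2[_]_2121   (Q,_)→(Q,2,→)
state=Q head=0 tape=22[_]2121   (Q,_)→(Q,2,→)
state=Q head=1 tape=222[2]121   (Q,2)→(S,_,→)
state=S head=2 tape=222_[1]21
After 10 steps: state S, head at 2, tape 222_121.

state S, head at 2, tape 222_121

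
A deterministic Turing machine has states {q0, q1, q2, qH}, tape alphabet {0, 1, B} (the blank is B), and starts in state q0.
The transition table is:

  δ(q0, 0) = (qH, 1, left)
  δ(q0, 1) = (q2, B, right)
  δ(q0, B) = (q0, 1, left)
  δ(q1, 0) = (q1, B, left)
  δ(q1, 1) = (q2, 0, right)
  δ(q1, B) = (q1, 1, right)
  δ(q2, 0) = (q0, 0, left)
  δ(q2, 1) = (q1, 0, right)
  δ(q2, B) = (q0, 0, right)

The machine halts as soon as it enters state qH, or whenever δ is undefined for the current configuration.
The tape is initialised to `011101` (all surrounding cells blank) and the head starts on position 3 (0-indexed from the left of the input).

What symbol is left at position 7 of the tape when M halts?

state=q0 head=3 tape=011[1]01BB   (q0,1)→(q2,B,right)
state=q2 head=4 tape=011B[0]1BB   (q2,0)→(q0,0,left)
state=q0 head=3 tape=011[B]01BB   (q0,B)→(q0,1,left)
state=q0 head=2 tape=01[1]101BB   (q0,1)→(q2,B,right)
state=q2 head=3 tape=01B[1]01BB   (q2,1)→(q1,0,right)
state=q1 head=4 tape=01B0[0]1BB   (q1,0)→(q1,B,left)
state=q1 head=3 tape=01B[0]B1BB   (q1,0)→(q1,B,left)
state=q1 head=2 tape=01[B]BB1BB   (q1,B)→(q1,1,right)
state=q1 head=3 tape=011[B]B1BB   (q1,B)→(q1,1,right)
state=q1 head=4 tape=0111[B]1BB   (q1,B)→(q1,1,right)
state=q1 head=5 tape=01111[1]BB   (q1,1)→(q2,0,right)
state=q2 head=6 tape=011110[B]B   (q2,B)→(q0,0,right)
state=q0 head=7 tape=0111100[B]   (q0,B)→(q0,1,left)
state=q0 head=6 tape=011110[0]1   (q0,0)→(qH,1,left)
state=qH head=5 tape=01111[0]11
Cell 7 holds 1 when M halts.

1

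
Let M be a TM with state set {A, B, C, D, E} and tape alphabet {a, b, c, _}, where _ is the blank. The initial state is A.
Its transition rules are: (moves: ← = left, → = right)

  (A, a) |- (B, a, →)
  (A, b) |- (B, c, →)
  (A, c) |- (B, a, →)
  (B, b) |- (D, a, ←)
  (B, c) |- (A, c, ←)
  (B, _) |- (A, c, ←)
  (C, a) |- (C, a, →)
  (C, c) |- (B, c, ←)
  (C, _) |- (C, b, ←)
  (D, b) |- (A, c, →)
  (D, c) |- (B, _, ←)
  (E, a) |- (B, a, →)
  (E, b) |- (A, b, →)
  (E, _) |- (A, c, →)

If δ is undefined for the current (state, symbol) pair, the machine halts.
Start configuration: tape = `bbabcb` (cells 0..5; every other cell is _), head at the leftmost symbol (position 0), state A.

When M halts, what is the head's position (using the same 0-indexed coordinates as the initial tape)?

A | __[b]babcb   read b → write c, move →, go to B
B | __c[b]abcb   read b → write a, move ←, go to D
D | __[c]aabcb   read c → write _, move ←, go to B
B | _[_]_aabcb   read _ → write c, move ←, go to A
A | [_]c_aabcb
At halt the head is at cell -2.

-2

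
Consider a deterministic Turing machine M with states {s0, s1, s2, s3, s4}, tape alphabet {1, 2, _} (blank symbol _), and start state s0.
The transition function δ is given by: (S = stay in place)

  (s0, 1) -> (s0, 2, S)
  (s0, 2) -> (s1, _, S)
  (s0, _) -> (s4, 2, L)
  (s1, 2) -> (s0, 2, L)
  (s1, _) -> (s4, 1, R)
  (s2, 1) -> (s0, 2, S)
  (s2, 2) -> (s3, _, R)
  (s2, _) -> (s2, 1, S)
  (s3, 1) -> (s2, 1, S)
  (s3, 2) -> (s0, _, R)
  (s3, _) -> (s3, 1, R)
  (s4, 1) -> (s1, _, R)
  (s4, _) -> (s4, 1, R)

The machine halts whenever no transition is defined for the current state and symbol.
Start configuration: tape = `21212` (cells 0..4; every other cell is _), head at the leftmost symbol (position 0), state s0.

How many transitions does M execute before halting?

s0 | _[2]1212   read 2 → write _, move S, go to s1
s1 | _[_]1212   read _ → write 1, move R, go to s4
s4 | _1[1]212   read 1 → write _, move R, go to s1
s1 | _1_[2]12   read 2 → write 2, move L, go to s0
s0 | _1[_]212   read _ → write 2, move L, go to s4
s4 | _[1]2212   read 1 → write _, move R, go to s1
s1 | __[2]212   read 2 → write 2, move L, go to s0
s0 | _[_]2212   read _ → write 2, move L, go to s4
s4 | [_]22212   read _ → write 1, move R, go to s4
s4 | 1[2]2212
M halts after 9 transitions.

9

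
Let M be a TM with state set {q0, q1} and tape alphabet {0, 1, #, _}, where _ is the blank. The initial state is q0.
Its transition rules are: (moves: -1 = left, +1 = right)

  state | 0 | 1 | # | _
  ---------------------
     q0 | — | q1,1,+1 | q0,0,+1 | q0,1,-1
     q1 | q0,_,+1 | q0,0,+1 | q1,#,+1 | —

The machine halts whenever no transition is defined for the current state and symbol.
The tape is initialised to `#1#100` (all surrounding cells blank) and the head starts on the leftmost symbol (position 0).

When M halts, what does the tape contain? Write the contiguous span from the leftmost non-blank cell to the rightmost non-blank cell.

01#000

q0 | [#]1#100   read # → write 0, move +1, go to q0
q0 | 0[1]#100   read 1 → write 1, move +1, go to q1
q1 | 01[#]100   read # → write #, move +1, go to q1
q1 | 01#[1]00   read 1 → write 0, move +1, go to q0
q0 | 01#0[0]0
The non-blank tape span at halt is 01#000.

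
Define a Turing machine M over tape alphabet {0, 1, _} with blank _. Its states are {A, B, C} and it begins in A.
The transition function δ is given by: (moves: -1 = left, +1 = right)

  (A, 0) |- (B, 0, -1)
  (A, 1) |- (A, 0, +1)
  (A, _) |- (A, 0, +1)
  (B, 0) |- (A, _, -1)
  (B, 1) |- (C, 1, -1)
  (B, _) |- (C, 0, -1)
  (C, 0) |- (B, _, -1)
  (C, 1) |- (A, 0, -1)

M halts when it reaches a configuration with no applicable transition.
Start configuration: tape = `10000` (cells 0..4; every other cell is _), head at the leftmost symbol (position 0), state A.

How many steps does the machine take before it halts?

9

A | ___[1]0000   read 1 → write 0, move +1, go to A
A | ___0[0]000   read 0 → write 0, move -1, go to B
B | ___[0]0000   read 0 → write _, move -1, go to A
A | __[_]_0000   read _ → write 0, move +1, go to A
A | __0[_]0000   read _ → write 0, move +1, go to A
A | __00[0]000   read 0 → write 0, move -1, go to B
B | __0[0]0000   read 0 → write _, move -1, go to A
A | __[0]_0000   read 0 → write 0, move -1, go to B
B | _[_]0_0000   read _ → write 0, move -1, go to C
C | [_]00_0000
M halts after 9 transitions.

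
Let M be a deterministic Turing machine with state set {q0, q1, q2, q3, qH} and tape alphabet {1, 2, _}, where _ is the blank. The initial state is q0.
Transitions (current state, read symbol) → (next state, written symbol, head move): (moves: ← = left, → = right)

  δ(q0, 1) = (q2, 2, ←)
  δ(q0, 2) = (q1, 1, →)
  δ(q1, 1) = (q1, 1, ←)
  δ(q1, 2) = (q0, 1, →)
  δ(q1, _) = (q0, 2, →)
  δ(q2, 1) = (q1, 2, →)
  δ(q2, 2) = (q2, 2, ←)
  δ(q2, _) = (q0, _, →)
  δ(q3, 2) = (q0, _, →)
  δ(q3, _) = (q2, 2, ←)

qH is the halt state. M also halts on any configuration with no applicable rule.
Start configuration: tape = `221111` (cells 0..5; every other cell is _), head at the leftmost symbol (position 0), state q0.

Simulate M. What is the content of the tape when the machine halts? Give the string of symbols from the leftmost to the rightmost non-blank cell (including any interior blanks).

122221

state=q0 head=0 tape=[2]21111_   (q0,2)→(q1,1,→)
state=q1 head=1 tape=1[2]1111_   (q1,2)→(q0,1,→)
state=q0 head=2 tape=11[1]111_   (q0,1)→(q2,2,←)
state=q2 head=1 tape=1[1]2111_   (q2,1)→(q1,2,→)
state=q1 head=2 tape=12[2]111_   (q1,2)→(q0,1,→)
state=q0 head=3 tape=121[1]11_   (q0,1)→(q2,2,←)
state=q2 head=2 tape=12[1]211_   (q2,1)→(q1,2,→)
state=q1 head=3 tape=122[2]11_   (q1,2)→(q0,1,→)
state=q0 head=4 tape=1221[1]1_   (q0,1)→(q2,2,←)
state=q2 head=3 tape=122[1]21_   (q2,1)→(q1,2,→)
state=q1 head=4 tape=1222[2]1_   (q1,2)→(q0,1,→)
state=q0 head=5 tape=12221[1]_   (q0,1)→(q2,2,←)
state=q2 head=4 tape=1222[1]2_   (q2,1)→(q1,2,→)
state=q1 head=5 tape=12222[2]_   (q1,2)→(q0,1,→)
state=q0 head=6 tape=122221[_]
The non-blank tape span at halt is 122221.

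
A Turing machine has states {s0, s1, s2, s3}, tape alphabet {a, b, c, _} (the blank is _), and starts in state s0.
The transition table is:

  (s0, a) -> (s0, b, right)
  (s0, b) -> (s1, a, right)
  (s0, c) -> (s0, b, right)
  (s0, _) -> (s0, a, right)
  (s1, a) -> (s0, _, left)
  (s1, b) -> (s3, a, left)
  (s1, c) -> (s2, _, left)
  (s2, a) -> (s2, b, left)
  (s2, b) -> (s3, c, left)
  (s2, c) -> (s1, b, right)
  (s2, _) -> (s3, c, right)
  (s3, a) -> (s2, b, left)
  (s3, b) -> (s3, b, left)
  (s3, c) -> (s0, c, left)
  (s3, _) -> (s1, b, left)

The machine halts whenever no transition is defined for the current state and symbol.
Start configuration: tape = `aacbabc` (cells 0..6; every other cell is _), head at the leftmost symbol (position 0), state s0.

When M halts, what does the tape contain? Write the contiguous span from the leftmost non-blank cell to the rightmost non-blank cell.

state=s0 head=0 tape=__[a]acbabc   (s0,a)→(s0,b,right)
state=s0 head=1 tape=__b[a]cbabc   (s0,a)→(s0,b,right)
state=s0 head=2 tape=__bb[c]babc   (s0,c)→(s0,b,right)
state=s0 head=3 tape=__bbb[b]abc   (s0,b)→(s1,a,right)
state=s1 head=4 tape=__bbba[a]bc   (s1,a)→(s0,_,left)
state=s0 head=3 tape=__bbb[a]_bc   (s0,a)→(s0,b,right)
state=s0 head=4 tape=__bbbb[_]bc   (s0,_)→(s0,a,right)
state=s0 head=5 tape=__bbbba[b]c   (s0,b)→(s1,a,right)
state=s1 head=6 tape=__bbbbaa[c]   (s1,c)→(s2,_,left)
state=s2 head=5 tape=__bbbba[a]_   (s2,a)→(s2,b,left)
state=s2 head=4 tape=__bbbb[a]b_   (s2,a)→(s2,b,left)
state=s2 head=3 tape=__bbb[b]bb_   (s2,b)→(s3,c,left)
state=s3 head=2 tape=__bb[b]cbb_   (s3,b)→(s3,b,left)
state=s3 head=1 tape=__b[b]bcbb_   (s3,b)→(s3,b,left)
state=s3 head=0 tape=__[b]bbcbb_   (s3,b)→(s3,b,left)
state=s3 head=-1 tape=_[_]bbbcbb_   (s3,_)→(s1,b,left)
state=s1 head=-2 tape=[_]bbbbcbb_
The non-blank tape span at halt is bbbbcbb.

bbbbcbb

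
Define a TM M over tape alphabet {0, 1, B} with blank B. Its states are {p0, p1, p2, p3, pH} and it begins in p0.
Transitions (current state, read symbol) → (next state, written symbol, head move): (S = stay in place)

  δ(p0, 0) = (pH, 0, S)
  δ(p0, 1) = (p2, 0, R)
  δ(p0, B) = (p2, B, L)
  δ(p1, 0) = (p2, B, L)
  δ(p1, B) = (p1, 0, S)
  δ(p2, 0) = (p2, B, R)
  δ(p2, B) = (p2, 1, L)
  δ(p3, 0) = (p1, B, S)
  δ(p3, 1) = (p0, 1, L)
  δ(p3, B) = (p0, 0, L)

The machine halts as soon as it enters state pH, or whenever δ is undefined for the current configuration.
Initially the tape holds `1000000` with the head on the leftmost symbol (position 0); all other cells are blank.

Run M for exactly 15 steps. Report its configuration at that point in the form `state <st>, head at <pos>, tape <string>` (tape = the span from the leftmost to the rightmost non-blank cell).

p0 | [1]000000B   read 1 → write 0, move R, go to p2
p2 | 0[0]00000B   read 0 → write B, move R, go to p2
p2 | 0B[0]0000B   read 0 → write B, move R, go to p2
p2 | 0BB[0]000B   read 0 → write B, move R, go to p2
p2 | 0BBB[0]00B   read 0 → write B, move R, go to p2
p2 | 0BBBB[0]0B   read 0 → write B, move R, go to p2
p2 | 0BBBBB[0]B   read 0 → write B, move R, go to p2
p2 | 0BBBBBB[B]   read B → write 1, move L, go to p2
p2 | 0BBBBB[B]1   read B → write 1, move L, go to p2
p2 | 0BBBB[B]11   read B → write 1, move L, go to p2
p2 | 0BBB[B]111   read B → write 1, move L, go to p2
p2 | 0BB[B]1111   read B → write 1, move L, go to p2
p2 | 0B[B]11111   read B → write 1, move L, go to p2
p2 | 0[B]111111   read B → write 1, move L, go to p2
p2 | [0]1111111   read 0 → write B, move R, go to p2
p2 | B[1]111111
After 15 steps: state p2, head at 1, tape 1111111.

state p2, head at 1, tape 1111111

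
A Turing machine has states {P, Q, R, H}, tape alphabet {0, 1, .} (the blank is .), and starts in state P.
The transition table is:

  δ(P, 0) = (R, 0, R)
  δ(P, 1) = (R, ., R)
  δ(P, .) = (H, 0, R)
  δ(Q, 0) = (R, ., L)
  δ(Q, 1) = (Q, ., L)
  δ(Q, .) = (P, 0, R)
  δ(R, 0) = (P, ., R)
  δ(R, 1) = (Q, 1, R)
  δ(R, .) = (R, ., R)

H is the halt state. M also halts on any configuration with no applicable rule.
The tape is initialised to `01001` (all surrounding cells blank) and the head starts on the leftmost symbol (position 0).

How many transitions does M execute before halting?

9

P | [0]1001...   read 0 → write 0, move R, go to R
R | 0[1]001...   read 1 → write 1, move R, go to Q
Q | 01[0]01...   read 0 → write ., move L, go to R
R | 0[1].01...   read 1 → write 1, move R, go to Q
Q | 01[.]01...   read . → write 0, move R, go to P
P | 010[0]1...   read 0 → write 0, move R, go to R
R | 0100[1]...   read 1 → write 1, move R, go to Q
Q | 01001[.]..   read . → write 0, move R, go to P
P | 010010[.].   read . → write 0, move R, go to H
H | 0100100[.]
M halts after 9 transitions.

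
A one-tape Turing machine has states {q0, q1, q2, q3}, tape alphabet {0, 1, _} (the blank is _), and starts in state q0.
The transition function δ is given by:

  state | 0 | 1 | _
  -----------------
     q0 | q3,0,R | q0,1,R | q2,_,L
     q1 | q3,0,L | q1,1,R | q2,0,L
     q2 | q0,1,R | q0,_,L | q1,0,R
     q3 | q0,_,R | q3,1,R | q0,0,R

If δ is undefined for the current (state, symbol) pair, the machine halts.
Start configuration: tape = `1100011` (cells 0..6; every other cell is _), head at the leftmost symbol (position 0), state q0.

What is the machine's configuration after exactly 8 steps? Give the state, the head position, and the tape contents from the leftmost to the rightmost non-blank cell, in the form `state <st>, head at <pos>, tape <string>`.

state=q0 head=0 tape=[1]100011__   (q0,1)→(q0,1,R)
state=q0 head=1 tape=1[1]00011__   (q0,1)→(q0,1,R)
state=q0 head=2 tape=11[0]0011__   (q0,0)→(q3,0,R)
state=q3 head=3 tape=110[0]011__   (q3,0)→(q0,_,R)
state=q0 head=4 tape=110_[0]11__   (q0,0)→(q3,0,R)
state=q3 head=5 tape=110_0[1]1__   (q3,1)→(q3,1,R)
state=q3 head=6 tape=110_01[1]__   (q3,1)→(q3,1,R)
state=q3 head=7 tape=110_011[_]_   (q3,_)→(q0,0,R)
state=q0 head=8 tape=110_0110[_]
After 8 steps: state q0, head at 8, tape 110_0110.

state q0, head at 8, tape 110_0110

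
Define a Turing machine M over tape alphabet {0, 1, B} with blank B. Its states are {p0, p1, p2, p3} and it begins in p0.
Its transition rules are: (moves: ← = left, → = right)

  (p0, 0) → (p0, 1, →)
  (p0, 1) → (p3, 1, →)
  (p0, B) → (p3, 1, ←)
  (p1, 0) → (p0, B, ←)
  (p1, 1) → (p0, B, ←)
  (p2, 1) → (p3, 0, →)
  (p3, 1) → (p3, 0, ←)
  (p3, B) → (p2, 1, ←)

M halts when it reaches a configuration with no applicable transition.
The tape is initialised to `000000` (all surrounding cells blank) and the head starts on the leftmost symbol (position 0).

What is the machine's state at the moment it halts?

state=p0 head=0 tape=BB[0]00000B   (p0,0)→(p0,1,→)
state=p0 head=1 tape=BB1[0]0000B   (p0,0)→(p0,1,→)
state=p0 head=2 tape=BB11[0]000B   (p0,0)→(p0,1,→)
state=p0 head=3 tape=BB111[0]00B   (p0,0)→(p0,1,→)
state=p0 head=4 tape=BB1111[0]0B   (p0,0)→(p0,1,→)
state=p0 head=5 tape=BB11111[0]B   (p0,0)→(p0,1,→)
state=p0 head=6 tape=BB111111[B]   (p0,B)→(p3,1,←)
state=p3 head=5 tape=BB11111[1]1   (p3,1)→(p3,0,←)
state=p3 head=4 tape=BB1111[1]01   (p3,1)→(p3,0,←)
state=p3 head=3 tape=BB111[1]001   (p3,1)→(p3,0,←)
state=p3 head=2 tape=BB11[1]0001   (p3,1)→(p3,0,←)
state=p3 head=1 tape=BB1[1]00001   (p3,1)→(p3,0,←)
state=p3 head=0 tape=BB[1]000001   (p3,1)→(p3,0,←)
state=p3 head=-1 tape=B[B]0000001   (p3,B)→(p2,1,←)
state=p2 head=-2 tape=[B]10000001
No transition is defined for (p2, B); M halts in state p2.

p2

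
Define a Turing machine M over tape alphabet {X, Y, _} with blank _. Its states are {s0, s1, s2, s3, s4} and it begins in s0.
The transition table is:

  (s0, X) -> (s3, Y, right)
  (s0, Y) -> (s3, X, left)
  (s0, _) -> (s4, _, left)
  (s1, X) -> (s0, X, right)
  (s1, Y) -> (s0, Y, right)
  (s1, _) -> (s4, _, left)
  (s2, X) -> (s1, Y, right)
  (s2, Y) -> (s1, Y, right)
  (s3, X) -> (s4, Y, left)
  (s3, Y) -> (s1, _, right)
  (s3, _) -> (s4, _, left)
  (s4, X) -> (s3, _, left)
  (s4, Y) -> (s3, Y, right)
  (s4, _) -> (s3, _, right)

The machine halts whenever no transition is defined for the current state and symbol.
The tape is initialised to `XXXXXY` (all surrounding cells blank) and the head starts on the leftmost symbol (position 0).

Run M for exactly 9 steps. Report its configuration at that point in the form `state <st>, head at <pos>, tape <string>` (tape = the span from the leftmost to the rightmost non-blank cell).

state s1, head at 5, tape Y_XY_Y

state=s0 head=0 tape=[X]XXXXY   (s0,X)→(s3,Y,right)
state=s3 head=1 tape=Y[X]XXXY   (s3,X)→(s4,Y,left)
state=s4 head=0 tape=[Y]YXXXY   (s4,Y)→(s3,Y,right)
state=s3 head=1 tape=Y[Y]XXXY   (s3,Y)→(s1,_,right)
state=s1 head=2 tape=Y_[X]XXY   (s1,X)→(s0,X,right)
state=s0 head=3 tape=Y_X[X]XY   (s0,X)→(s3,Y,right)
state=s3 head=4 tape=Y_XY[X]Y   (s3,X)→(s4,Y,left)
state=s4 head=3 tape=Y_X[Y]YY   (s4,Y)→(s3,Y,right)
state=s3 head=4 tape=Y_XY[Y]Y   (s3,Y)→(s1,_,right)
state=s1 head=5 tape=Y_XY_[Y]
After 9 steps: state s1, head at 5, tape Y_XY_Y.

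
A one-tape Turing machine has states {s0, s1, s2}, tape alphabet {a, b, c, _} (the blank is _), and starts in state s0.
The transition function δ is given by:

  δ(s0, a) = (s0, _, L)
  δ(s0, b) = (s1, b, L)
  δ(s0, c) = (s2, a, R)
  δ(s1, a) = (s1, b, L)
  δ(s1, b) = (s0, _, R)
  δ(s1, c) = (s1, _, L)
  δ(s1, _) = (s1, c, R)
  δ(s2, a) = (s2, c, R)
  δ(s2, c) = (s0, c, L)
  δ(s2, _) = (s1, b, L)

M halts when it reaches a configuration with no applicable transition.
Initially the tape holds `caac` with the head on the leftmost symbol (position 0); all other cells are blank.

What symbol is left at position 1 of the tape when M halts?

s0 | _[c]aac__   read c → write a, move R, go to s2
s2 | _a[a]ac__   read a → write c, move R, go to s2
s2 | _ac[a]c__   read a → write c, move R, go to s2
s2 | _acc[c]__   read c → write c, move L, go to s0
s0 | _ac[c]c__   read c → write a, move R, go to s2
s2 | _aca[c]__   read c → write c, move L, go to s0
s0 | _ac[a]c__   read a → write _, move L, go to s0
s0 | _a[c]_c__   read c → write a, move R, go to s2
s2 | _aa[_]c__   read _ → write b, move L, go to s1
s1 | _a[a]bc__   read a → write b, move L, go to s1
s1 | _[a]bbc__   read a → write b, move L, go to s1
s1 | [_]bbbc__   read _ → write c, move R, go to s1
s1 | c[b]bbc__   read b → write _, move R, go to s0
s0 | c_[b]bc__   read b → write b, move L, go to s1
s1 | c[_]bbc__   read _ → write c, move R, go to s1
s1 | cc[b]bc__   read b → write _, move R, go to s0
s0 | cc_[b]c__   read b → write b, move L, go to s1
s1 | cc[_]bc__   read _ → write c, move R, go to s1
s1 | ccc[b]c__   read b → write _, move R, go to s0
s0 | ccc_[c]__   read c → write a, move R, go to s2
s2 | ccc_a[_]_   read _ → write b, move L, go to s1
s1 | ccc_[a]b_   read a → write b, move L, go to s1
s1 | ccc[_]bb_   read _ → write c, move R, go to s1
s1 | cccc[b]b_   read b → write _, move R, go to s0
s0 | cccc_[b]_   read b → write b, move L, go to s1
s1 | cccc[_]b_   read _ → write c, move R, go to s1
s1 | ccccc[b]_   read b → write _, move R, go to s0
s0 | ccccc_[_]
Cell 1 holds c when M halts.

c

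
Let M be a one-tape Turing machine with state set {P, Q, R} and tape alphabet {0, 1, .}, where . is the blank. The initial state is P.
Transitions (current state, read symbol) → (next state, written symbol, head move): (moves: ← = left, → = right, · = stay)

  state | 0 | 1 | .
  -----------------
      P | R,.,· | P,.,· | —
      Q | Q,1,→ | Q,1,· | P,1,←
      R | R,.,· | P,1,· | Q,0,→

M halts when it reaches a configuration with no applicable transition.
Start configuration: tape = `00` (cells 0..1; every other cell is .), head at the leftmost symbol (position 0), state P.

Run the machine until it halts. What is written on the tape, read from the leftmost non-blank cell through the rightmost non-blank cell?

0.1

P | [0]0.   read 0 → write ., move ·, go to R
R | [.]0.   read . → write 0, move →, go to Q
Q | 0[0].   read 0 → write 1, move →, go to Q
Q | 01[.]   read . → write 1, move ←, go to P
P | 0[1]1   read 1 → write ., move ·, go to P
P | 0[.]1
The non-blank tape span at halt is 0.1.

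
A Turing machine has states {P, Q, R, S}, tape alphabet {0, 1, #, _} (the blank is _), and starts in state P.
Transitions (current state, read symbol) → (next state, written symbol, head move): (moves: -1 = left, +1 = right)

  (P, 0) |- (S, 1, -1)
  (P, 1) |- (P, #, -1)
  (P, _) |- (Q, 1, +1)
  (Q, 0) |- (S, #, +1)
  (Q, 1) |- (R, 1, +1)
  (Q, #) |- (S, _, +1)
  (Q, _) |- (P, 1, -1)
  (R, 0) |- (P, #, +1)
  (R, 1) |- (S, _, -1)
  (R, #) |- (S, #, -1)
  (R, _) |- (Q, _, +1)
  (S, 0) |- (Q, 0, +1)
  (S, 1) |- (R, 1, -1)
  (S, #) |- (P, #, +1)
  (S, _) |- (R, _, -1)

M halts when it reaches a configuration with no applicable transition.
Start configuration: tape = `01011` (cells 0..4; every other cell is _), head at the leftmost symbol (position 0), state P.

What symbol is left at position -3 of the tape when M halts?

state=P head=0 tape=____[0]1011   (P,0)→(S,1,-1)
state=S head=-1 tape=___[_]11011   (S,_)→(R,_,-1)
state=R head=-2 tape=__[_]_11011   (R,_)→(Q,_,+1)
state=Q head=-1 tape=___[_]11011   (Q,_)→(P,1,-1)
state=P head=-2 tape=__[_]111011   (P,_)→(Q,1,+1)
state=Q head=-1 tape=__1[1]11011   (Q,1)→(R,1,+1)
state=R head=0 tape=__11[1]1011   (R,1)→(S,_,-1)
state=S head=-1 tape=__1[1]_1011   (S,1)→(R,1,-1)
state=R head=-2 tape=__[1]1_1011   (R,1)→(S,_,-1)
state=S head=-3 tape=_[_]_1_1011   (S,_)→(R,_,-1)
state=R head=-4 tape=[_]__1_1011   (R,_)→(Q,_,+1)
state=Q head=-3 tape=_[_]_1_1011   (Q,_)→(P,1,-1)
state=P head=-4 tape=[_]1_1_1011   (P,_)→(Q,1,+1)
state=Q head=-3 tape=1[1]_1_1011   (Q,1)→(R,1,+1)
state=R head=-2 tape=11[_]1_1011   (R,_)→(Q,_,+1)
state=Q head=-1 tape=11_[1]_1011   (Q,1)→(R,1,+1)
state=R head=0 tape=11_1[_]1011   (R,_)→(Q,_,+1)
state=Q head=1 tape=11_1_[1]011   (Q,1)→(R,1,+1)
state=R head=2 tape=11_1_1[0]11   (R,0)→(P,#,+1)
state=P head=3 tape=11_1_1#[1]1   (P,1)→(P,#,-1)
state=P head=2 tape=11_1_1[#]#1
Cell -3 holds 1 when M halts.

1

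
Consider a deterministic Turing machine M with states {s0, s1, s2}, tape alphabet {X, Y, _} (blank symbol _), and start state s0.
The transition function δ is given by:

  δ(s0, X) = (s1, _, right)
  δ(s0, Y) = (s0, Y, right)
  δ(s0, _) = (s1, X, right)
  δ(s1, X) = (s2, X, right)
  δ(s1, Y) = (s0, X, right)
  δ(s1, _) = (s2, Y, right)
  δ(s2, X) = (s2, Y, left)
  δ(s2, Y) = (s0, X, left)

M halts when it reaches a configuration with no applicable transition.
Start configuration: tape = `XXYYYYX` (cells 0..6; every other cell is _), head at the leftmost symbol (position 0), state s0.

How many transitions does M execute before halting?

state=s0 head=0 tape=[X]XYYYYX   (s0,X)→(s1,_,right)
state=s1 head=1 tape=_[X]YYYYX   (s1,X)→(s2,X,right)
state=s2 head=2 tape=_X[Y]YYYX   (s2,Y)→(s0,X,left)
state=s0 head=1 tape=_[X]XYYYX   (s0,X)→(s1,_,right)
state=s1 head=2 tape=__[X]YYYX   (s1,X)→(s2,X,right)
state=s2 head=3 tape=__X[Y]YYX   (s2,Y)→(s0,X,left)
state=s0 head=2 tape=__[X]XYYX   (s0,X)→(s1,_,right)
state=s1 head=3 tape=___[X]YYX   (s1,X)→(s2,X,right)
state=s2 head=4 tape=___X[Y]YX   (s2,Y)→(s0,X,left)
state=s0 head=3 tape=___[X]XYX   (s0,X)→(s1,_,right)
state=s1 head=4 tape=____[X]YX   (s1,X)→(s2,X,right)
state=s2 head=5 tape=____X[Y]X   (s2,Y)→(s0,X,left)
state=s0 head=4 tape=____[X]XX   (s0,X)→(s1,_,right)
state=s1 head=5 tape=_____[X]X   (s1,X)→(s2,X,right)
state=s2 head=6 tape=_____X[X]   (s2,X)→(s2,Y,left)
state=s2 head=5 tape=_____[X]Y   (s2,X)→(s2,Y,left)
state=s2 head=4 tape=____[_]YY
M halts after 16 transitions.

16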